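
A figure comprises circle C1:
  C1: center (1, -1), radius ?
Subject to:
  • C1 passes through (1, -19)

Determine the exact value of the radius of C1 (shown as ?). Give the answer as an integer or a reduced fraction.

1. [C1∋P]  r_C1² − 324 = 0  ⇒  r_C1 = 18 (r>0 drops 1)

18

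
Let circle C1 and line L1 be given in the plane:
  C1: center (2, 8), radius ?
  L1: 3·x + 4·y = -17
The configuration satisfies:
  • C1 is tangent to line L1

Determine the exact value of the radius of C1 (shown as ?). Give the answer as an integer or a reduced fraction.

11

1. [C1‖L1]  r_C1² − 121 = 0  ⇒  r_C1 = 11 (r>0 drops 1)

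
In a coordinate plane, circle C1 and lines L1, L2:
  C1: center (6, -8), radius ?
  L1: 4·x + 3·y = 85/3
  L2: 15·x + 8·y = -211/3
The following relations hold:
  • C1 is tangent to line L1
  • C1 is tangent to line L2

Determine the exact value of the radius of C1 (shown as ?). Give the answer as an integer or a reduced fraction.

1. [C1‖L1]  r_C1² − 289/9 = 0  ⇒  r_C1 = 17/3 (r>0 drops 1)
2. [C1‖L2]  r_C1² − 289/9 = 0  ⇒  r_C1 = 17/3 (r>0 drops 1)

17/3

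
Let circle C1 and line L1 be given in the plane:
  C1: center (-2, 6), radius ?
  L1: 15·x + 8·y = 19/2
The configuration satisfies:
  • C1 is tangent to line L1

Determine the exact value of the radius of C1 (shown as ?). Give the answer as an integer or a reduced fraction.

1/2

1. [C1‖L1]  r_C1² − 1/4 = 0  ⇒  r_C1 = 1/2 (r>0 drops 1)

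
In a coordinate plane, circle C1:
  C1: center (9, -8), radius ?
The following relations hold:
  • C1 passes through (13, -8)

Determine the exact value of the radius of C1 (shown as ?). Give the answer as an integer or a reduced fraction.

1. [C1∋P]  r_C1² − 16 = 0  ⇒  r_C1 = 4 (r>0 drops 1)

4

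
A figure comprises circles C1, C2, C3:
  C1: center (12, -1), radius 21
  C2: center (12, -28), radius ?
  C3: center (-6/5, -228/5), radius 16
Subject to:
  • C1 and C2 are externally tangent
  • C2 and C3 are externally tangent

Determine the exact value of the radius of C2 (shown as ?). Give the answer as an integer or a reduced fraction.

6

1. [ext C1·C2]  r_C2² + 42r_C2 − 288 = 0  ⇒  r_C2 = 6 (r>0 drops 1)
2. [ext C2·C3]  r_C2² + 32r_C2 − 228 = 0  ⇒  r_C2 = 6 (r>0 drops 1)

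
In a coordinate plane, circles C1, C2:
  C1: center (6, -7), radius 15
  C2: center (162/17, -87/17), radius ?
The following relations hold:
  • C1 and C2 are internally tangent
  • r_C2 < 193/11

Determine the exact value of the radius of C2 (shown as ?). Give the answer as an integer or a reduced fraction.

1. [int C1,C2]  r_C2² − 30r_C2 + 209 = 0  ⇒  r_C2 = 11 or 19
2. given r_C2 < 193/11: keep 11

11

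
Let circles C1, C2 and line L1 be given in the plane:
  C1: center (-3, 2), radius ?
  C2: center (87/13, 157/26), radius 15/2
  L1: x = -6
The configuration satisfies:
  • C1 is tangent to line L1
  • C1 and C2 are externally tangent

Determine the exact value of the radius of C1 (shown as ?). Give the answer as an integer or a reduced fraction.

1. [C1‖L1]  r_C1² − 9 = 0  ⇒  r_C1 = 3 (r>0 drops 1)
2. [ext C1·C2]  r_C1² + 15r_C1 − 54 = 0  ⇒  r_C1 = 3 (r>0 drops 1)

3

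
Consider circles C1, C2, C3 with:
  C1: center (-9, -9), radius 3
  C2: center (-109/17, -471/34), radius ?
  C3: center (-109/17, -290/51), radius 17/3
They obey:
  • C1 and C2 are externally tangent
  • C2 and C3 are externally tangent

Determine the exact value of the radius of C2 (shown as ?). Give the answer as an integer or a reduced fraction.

1. [ext C1·C2]  r_C2² + 6r_C2 − 85/4 = 0  ⇒  r_C2 = 5/2 (r>0 drops 1)
2. [ext C2·C3]  r_C2² + (34/3)r_C2 − 415/12 = 0  ⇒  r_C2 = 5/2 (r>0 drops 1)

5/2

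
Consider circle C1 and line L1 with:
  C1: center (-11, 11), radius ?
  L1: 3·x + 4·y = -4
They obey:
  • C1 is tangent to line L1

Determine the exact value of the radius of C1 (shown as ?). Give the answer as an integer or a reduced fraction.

1. [C1‖L1]  r_C1² − 9 = 0  ⇒  r_C1 = 3 (r>0 drops 1)

3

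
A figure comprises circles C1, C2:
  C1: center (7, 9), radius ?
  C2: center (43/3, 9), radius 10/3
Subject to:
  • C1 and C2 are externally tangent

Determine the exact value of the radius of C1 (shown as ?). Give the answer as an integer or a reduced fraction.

4

1. [ext C1·C2]  r_C1² + (20/3)r_C1 − 128/3 = 0  ⇒  r_C1 = 4 (r>0 drops 1)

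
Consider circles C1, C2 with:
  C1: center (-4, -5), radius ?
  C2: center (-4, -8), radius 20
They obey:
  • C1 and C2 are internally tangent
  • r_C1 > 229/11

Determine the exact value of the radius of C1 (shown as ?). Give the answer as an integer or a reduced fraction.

23

1. [int C1,C2]  r_C1² − 40r_C1 + 391 = 0  ⇒  r_C1 = 17 or 23
2. given r_C1 > 229/11: keep 23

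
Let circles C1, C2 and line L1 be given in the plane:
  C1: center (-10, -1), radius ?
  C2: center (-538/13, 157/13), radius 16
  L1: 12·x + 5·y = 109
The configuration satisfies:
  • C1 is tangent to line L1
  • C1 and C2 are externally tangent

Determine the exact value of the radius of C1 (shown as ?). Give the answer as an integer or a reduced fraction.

1. [C1‖L1]  r_C1² − 324 = 0  ⇒  r_C1 = 18 (r>0 drops 1)
2. [ext C1·C2]  r_C1² + 32r_C1 − 900 = 0  ⇒  r_C1 = 18 (r>0 drops 1)

18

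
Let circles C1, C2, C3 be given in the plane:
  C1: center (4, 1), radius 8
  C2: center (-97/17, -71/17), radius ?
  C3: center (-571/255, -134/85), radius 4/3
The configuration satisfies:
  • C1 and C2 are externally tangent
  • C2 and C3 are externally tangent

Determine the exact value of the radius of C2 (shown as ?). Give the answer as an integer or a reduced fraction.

3

1. [ext C1·C2]  r_C2² + 16r_C2 − 57 = 0  ⇒  r_C2 = 3 (r>0 drops 1)
2. [ext C2·C3]  r_C2² + (8/3)r_C2 − 17 = 0  ⇒  r_C2 = 3 (r>0 drops 1)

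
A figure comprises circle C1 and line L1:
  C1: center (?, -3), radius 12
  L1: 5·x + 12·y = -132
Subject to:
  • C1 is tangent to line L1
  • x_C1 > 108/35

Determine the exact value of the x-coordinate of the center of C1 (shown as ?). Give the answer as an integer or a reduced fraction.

12

1. [C1‖L1]  x_C1² + (192/5)x_C1 − 3024/5 = 0  ⇒  x_C1 = -252/5 or 12
2. given x_C1 > 108/35: keep 12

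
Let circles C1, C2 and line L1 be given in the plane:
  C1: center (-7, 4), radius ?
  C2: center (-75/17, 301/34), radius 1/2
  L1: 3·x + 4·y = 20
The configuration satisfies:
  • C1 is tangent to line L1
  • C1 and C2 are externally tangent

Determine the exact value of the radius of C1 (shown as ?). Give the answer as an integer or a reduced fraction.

1. [C1‖L1]  r_C1² − 25 = 0  ⇒  r_C1 = 5 (r>0 drops 1)
2. [ext C1·C2]  r_C1² + 1r_C1 − 30 = 0  ⇒  r_C1 = 5 (r>0 drops 1)

5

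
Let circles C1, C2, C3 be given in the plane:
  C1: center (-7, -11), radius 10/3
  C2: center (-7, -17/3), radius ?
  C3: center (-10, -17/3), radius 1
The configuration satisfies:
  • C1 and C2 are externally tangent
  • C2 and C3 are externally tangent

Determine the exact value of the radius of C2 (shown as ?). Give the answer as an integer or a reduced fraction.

1. [ext C1·C2]  r_C2² + (20/3)r_C2 − 52/3 = 0  ⇒  r_C2 = 2 (r>0 drops 1)
2. [ext C2·C3]  r_C2² + 2r_C2 − 8 = 0  ⇒  r_C2 = 2 (r>0 drops 1)

2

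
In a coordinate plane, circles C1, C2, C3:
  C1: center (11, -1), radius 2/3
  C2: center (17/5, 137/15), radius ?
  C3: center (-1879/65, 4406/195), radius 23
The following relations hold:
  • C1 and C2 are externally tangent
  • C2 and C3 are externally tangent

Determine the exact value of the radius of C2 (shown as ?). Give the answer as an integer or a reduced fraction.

1. [ext C1·C2]  r_C2² + (4/3)r_C2 − 160 = 0  ⇒  r_C2 = 12 (r>0 drops 1)
2. [ext C2·C3]  r_C2² + 46r_C2 − 696 = 0  ⇒  r_C2 = 12 (r>0 drops 1)

12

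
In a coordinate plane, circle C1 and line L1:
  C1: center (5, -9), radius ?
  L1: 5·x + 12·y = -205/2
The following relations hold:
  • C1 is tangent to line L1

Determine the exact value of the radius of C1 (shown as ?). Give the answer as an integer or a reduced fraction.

1. [C1‖L1]  r_C1² − 9/4 = 0  ⇒  r_C1 = 3/2 (r>0 drops 1)

3/2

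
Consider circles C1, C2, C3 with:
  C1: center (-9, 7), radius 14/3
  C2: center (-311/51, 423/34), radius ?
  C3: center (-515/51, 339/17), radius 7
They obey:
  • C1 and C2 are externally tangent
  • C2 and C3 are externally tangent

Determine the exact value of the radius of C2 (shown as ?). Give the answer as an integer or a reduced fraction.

3/2

1. [ext C1·C2]  r_C2² + (28/3)r_C2 − 65/4 = 0  ⇒  r_C2 = 3/2 (r>0 drops 1)
2. [ext C2·C3]  r_C2² + 14r_C2 − 93/4 = 0  ⇒  r_C2 = 3/2 (r>0 drops 1)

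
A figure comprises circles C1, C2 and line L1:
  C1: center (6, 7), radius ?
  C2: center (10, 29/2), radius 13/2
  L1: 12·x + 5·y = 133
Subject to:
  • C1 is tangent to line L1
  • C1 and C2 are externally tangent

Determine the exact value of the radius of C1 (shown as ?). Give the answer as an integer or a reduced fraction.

2

1. [C1‖L1]  r_C1² − 4 = 0  ⇒  r_C1 = 2 (r>0 drops 1)
2. [ext C1·C2]  r_C1² + 13r_C1 − 30 = 0  ⇒  r_C1 = 2 (r>0 drops 1)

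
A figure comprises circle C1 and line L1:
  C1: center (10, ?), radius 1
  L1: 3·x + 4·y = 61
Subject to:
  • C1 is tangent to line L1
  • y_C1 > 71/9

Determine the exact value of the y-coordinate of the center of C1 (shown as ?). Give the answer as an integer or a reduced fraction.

9

1. [C1‖L1]  y_C1² − (31/2)y_C1 + 117/2 = 0  ⇒  y_C1 = 13/2 or 9
2. given y_C1 > 71/9: keep 9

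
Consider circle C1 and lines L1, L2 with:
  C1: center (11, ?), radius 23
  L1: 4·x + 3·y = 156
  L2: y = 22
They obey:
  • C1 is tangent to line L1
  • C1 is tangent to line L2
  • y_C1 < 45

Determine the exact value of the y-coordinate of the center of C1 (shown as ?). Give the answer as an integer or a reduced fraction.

-1

1. [C1‖L1]  y_C1² − (224/3)y_C1 − 227/3 = 0  ⇒  y_C1 = -1 or 227/3
2. [C1‖L2]  y_C1² − 44y_C1 − 45 = 0  ⇒  y_C1 = -1 or 45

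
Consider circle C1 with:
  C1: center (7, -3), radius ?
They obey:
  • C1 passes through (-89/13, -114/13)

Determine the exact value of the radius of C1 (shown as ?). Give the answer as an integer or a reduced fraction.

1. [C1∋P]  r_C1² − 225 = 0  ⇒  r_C1 = 15 (r>0 drops 1)

15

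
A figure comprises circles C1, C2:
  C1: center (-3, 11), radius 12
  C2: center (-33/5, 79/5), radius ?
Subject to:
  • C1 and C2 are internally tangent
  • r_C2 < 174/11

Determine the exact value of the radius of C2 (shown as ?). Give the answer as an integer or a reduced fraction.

1. [int C1,C2]  r_C2² − 24r_C2 + 108 = 0  ⇒  r_C2 = 6 or 18
2. given r_C2 < 174/11: keep 6

6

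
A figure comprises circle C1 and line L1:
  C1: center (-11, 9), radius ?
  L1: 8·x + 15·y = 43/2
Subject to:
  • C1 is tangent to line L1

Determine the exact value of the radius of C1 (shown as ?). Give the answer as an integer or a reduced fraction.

3/2

1. [C1‖L1]  r_C1² − 9/4 = 0  ⇒  r_C1 = 3/2 (r>0 drops 1)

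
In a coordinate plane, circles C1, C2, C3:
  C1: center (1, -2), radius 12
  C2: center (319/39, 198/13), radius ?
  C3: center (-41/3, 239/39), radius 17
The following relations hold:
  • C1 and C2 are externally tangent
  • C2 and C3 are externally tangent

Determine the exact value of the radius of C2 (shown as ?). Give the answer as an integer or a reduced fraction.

20/3

1. [ext C1·C2]  r_C2² + 24r_C2 − 1840/9 = 0  ⇒  r_C2 = 20/3 (r>0 drops 1)
2. [ext C2·C3]  r_C2² + 34r_C2 − 2440/9 = 0  ⇒  r_C2 = 20/3 (r>0 drops 1)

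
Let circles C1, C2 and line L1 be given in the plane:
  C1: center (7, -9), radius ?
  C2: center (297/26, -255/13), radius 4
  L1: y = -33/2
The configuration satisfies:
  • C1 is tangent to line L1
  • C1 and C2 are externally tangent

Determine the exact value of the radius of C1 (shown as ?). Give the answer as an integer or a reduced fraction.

15/2

1. [C1‖L1]  r_C1² − 225/4 = 0  ⇒  r_C1 = 15/2 (r>0 drops 1)
2. [ext C1·C2]  r_C1² + 8r_C1 − 465/4 = 0  ⇒  r_C1 = 15/2 (r>0 drops 1)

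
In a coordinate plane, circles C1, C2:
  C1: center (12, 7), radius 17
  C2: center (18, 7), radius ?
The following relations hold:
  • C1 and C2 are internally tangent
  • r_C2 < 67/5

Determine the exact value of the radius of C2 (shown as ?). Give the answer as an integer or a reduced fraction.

11

1. [int C1,C2]  r_C2² − 34r_C2 + 253 = 0  ⇒  r_C2 = 11 or 23
2. given r_C2 < 67/5: keep 11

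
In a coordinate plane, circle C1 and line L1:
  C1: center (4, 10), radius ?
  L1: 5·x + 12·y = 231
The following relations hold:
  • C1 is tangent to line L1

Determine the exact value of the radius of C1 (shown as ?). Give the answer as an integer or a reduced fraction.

7

1. [C1‖L1]  r_C1² − 49 = 0  ⇒  r_C1 = 7 (r>0 drops 1)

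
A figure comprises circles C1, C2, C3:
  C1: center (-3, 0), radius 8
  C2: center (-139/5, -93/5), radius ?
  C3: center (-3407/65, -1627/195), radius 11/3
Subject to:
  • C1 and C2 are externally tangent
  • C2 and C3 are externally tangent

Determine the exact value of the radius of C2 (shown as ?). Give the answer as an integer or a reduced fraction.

1. [ext C1·C2]  r_C2² + 16r_C2 − 897 = 0  ⇒  r_C2 = 23 (r>0 drops 1)
2. [ext C2·C3]  r_C2² + (22/3)r_C2 − 2093/3 = 0  ⇒  r_C2 = 23 (r>0 drops 1)

23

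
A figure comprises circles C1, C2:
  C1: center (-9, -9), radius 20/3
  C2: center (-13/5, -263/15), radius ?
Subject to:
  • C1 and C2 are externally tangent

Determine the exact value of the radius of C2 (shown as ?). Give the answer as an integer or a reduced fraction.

4

1. [ext C1·C2]  r_C2² + (40/3)r_C2 − 208/3 = 0  ⇒  r_C2 = 4 (r>0 drops 1)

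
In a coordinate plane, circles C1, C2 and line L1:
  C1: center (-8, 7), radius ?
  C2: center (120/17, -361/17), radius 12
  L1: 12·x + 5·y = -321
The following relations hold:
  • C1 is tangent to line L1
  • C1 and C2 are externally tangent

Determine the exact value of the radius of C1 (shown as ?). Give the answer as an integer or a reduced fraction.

20

1. [C1‖L1]  r_C1² − 400 = 0  ⇒  r_C1 = 20 (r>0 drops 1)
2. [ext C1·C2]  r_C1² + 24r_C1 − 880 = 0  ⇒  r_C1 = 20 (r>0 drops 1)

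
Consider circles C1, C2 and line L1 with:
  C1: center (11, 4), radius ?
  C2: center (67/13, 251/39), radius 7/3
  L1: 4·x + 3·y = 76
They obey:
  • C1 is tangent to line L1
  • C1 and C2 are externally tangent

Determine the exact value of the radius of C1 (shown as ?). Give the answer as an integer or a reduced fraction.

1. [C1‖L1]  r_C1² − 16 = 0  ⇒  r_C1 = 4 (r>0 drops 1)
2. [ext C1·C2]  r_C1² + (14/3)r_C1 − 104/3 = 0  ⇒  r_C1 = 4 (r>0 drops 1)

4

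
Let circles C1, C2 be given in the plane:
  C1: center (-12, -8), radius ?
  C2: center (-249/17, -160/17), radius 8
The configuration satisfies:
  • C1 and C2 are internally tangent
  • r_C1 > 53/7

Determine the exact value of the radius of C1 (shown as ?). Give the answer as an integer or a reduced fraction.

1. [int C1,C2]  r_C1² − 16r_C1 + 55 = 0  ⇒  r_C1 = 5 or 11
2. given r_C1 > 53/7: keep 11

11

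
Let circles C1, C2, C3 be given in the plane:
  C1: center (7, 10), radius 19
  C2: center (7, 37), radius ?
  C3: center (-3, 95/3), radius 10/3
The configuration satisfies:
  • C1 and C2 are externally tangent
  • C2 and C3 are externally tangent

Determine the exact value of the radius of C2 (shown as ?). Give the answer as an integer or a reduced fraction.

8

1. [ext C1·C2]  r_C2² + 38r_C2 − 368 = 0  ⇒  r_C2 = 8 (r>0 drops 1)
2. [ext C2·C3]  r_C2² + (20/3)r_C2 − 352/3 = 0  ⇒  r_C2 = 8 (r>0 drops 1)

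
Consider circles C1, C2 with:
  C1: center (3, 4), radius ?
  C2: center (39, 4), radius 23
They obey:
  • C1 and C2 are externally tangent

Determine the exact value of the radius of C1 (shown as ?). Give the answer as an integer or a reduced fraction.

13

1. [ext C1·C2]  r_C1² + 46r_C1 − 767 = 0  ⇒  r_C1 = 13 (r>0 drops 1)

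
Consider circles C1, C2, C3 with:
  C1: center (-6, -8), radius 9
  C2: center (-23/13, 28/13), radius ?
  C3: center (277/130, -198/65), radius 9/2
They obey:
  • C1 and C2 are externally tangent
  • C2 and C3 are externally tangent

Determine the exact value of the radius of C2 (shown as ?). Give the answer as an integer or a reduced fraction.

2

1. [ext C1·C2]  r_C2² + 18r_C2 − 40 = 0  ⇒  r_C2 = 2 (r>0 drops 1)
2. [ext C2·C3]  r_C2² + 9r_C2 − 22 = 0  ⇒  r_C2 = 2 (r>0 drops 1)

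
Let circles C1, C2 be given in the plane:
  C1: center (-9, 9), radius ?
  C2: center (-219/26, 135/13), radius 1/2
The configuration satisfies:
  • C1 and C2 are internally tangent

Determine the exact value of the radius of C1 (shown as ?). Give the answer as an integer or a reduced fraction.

1. [int C1,C2]  r_C1² − 1r_C1 − 2 = 0  ⇒  r_C1 = 2 (r>0 drops 1)

2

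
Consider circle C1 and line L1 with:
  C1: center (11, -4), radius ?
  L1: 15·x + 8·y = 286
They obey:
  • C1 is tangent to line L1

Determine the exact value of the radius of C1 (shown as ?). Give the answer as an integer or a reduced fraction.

9

1. [C1‖L1]  r_C1² − 81 = 0  ⇒  r_C1 = 9 (r>0 drops 1)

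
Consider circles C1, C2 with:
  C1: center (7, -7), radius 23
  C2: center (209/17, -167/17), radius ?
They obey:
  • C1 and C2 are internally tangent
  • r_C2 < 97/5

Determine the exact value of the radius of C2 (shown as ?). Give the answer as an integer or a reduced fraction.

1. [int C1,C2]  r_C2² − 46r_C2 + 493 = 0  ⇒  r_C2 = 17 or 29
2. given r_C2 < 97/5: keep 17

17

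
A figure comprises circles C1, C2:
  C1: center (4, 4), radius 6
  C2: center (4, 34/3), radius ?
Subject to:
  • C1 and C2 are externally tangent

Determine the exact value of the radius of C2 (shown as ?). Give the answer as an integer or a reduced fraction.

1. [ext C1·C2]  r_C2² + 12r_C2 − 160/9 = 0  ⇒  r_C2 = 4/3 (r>0 drops 1)

4/3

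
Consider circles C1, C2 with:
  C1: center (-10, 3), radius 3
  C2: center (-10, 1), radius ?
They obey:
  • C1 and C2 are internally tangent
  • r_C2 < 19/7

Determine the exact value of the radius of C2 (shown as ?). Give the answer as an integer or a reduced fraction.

1

1. [int C1,C2]  r_C2² − 6r_C2 + 5 = 0  ⇒  r_C2 = 1 or 5
2. given r_C2 < 19/7: keep 1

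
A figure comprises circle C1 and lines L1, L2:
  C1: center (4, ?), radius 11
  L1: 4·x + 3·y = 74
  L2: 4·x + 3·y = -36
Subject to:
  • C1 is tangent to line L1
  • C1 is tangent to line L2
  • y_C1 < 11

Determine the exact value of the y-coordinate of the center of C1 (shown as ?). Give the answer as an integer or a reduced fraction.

1

1. [C1‖L1]  y_C1² − (116/3)y_C1 + 113/3 = 0  ⇒  y_C1 = 1 or 113/3
2. [C1‖L2]  y_C1² + (104/3)y_C1 − 107/3 = 0  ⇒  y_C1 = -107/3 or 1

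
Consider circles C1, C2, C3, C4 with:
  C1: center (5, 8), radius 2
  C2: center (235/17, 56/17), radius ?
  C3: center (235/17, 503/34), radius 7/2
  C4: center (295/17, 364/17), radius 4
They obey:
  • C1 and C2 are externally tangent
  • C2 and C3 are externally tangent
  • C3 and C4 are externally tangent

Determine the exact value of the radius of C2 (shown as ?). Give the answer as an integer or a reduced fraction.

1. [ext C1·C2]  r_C2² + 4r_C2 − 96 = 0  ⇒  r_C2 = 8 (r>0 drops 1)
2. [ext C2·C3]  r_C2² + 7r_C2 − 120 = 0  ⇒  r_C2 = 8 (r>0 drops 1)

8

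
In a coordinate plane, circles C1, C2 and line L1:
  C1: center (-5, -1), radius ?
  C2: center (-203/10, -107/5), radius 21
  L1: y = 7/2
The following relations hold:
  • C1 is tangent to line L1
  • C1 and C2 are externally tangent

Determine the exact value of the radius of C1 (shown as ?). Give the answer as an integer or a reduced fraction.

9/2

1. [C1‖L1]  r_C1² − 81/4 = 0  ⇒  r_C1 = 9/2 (r>0 drops 1)
2. [ext C1·C2]  r_C1² + 42r_C1 − 837/4 = 0  ⇒  r_C1 = 9/2 (r>0 drops 1)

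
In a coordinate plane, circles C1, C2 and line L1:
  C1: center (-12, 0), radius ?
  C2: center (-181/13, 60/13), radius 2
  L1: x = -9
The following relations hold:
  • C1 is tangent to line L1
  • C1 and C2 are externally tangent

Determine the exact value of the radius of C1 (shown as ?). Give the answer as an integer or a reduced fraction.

3

1. [C1‖L1]  r_C1² − 9 = 0  ⇒  r_C1 = 3 (r>0 drops 1)
2. [ext C1·C2]  r_C1² + 4r_C1 − 21 = 0  ⇒  r_C1 = 3 (r>0 drops 1)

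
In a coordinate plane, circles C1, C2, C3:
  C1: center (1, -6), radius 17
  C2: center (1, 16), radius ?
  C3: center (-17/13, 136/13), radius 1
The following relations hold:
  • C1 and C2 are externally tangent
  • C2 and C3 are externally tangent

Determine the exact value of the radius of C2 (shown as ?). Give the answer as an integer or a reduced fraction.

5

1. [ext C1·C2]  r_C2² + 34r_C2 − 195 = 0  ⇒  r_C2 = 5 (r>0 drops 1)
2. [ext C2·C3]  r_C2² + 2r_C2 − 35 = 0  ⇒  r_C2 = 5 (r>0 drops 1)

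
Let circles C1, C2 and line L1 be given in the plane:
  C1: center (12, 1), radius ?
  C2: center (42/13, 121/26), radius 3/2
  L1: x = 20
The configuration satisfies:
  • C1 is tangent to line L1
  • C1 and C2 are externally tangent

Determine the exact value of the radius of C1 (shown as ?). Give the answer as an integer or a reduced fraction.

8

1. [C1‖L1]  r_C1² − 64 = 0  ⇒  r_C1 = 8 (r>0 drops 1)
2. [ext C1·C2]  r_C1² + 3r_C1 − 88 = 0  ⇒  r_C1 = 8 (r>0 drops 1)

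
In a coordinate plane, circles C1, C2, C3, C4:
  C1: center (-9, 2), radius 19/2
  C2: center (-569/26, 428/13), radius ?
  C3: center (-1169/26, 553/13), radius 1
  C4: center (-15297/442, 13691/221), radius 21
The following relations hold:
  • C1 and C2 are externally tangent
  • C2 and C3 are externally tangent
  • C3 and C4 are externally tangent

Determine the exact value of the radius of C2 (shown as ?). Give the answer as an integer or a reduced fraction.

1. [ext C1·C2]  r_C2² + 19r_C2 − 1032 = 0  ⇒  r_C2 = 24 (r>0 drops 1)
2. [ext C2·C3]  r_C2² + 2r_C2 − 624 = 0  ⇒  r_C2 = 24 (r>0 drops 1)

24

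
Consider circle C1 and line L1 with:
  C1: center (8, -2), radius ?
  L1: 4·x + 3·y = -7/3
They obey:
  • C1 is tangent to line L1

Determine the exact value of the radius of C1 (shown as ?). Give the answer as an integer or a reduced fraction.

1. [C1‖L1]  r_C1² − 289/9 = 0  ⇒  r_C1 = 17/3 (r>0 drops 1)

17/3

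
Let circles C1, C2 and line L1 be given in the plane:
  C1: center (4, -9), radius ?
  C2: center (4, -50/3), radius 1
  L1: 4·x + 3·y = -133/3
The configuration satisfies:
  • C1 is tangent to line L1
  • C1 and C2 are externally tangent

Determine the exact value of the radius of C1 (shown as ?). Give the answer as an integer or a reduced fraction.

20/3

1. [C1‖L1]  r_C1² − 400/9 = 0  ⇒  r_C1 = 20/3 (r>0 drops 1)
2. [ext C1·C2]  r_C1² + 2r_C1 − 520/9 = 0  ⇒  r_C1 = 20/3 (r>0 drops 1)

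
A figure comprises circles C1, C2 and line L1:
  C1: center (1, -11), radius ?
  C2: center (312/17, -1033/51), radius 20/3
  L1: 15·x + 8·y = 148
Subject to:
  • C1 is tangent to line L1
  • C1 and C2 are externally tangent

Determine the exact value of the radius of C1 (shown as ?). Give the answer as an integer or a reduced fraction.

1. [C1‖L1]  r_C1² − 169 = 0  ⇒  r_C1 = 13 (r>0 drops 1)
2. [ext C1·C2]  r_C1² + (40/3)r_C1 − 1027/3 = 0  ⇒  r_C1 = 13 (r>0 drops 1)

13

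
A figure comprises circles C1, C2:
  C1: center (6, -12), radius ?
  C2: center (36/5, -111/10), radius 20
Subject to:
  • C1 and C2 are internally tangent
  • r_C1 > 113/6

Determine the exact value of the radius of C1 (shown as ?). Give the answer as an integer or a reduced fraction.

1. [int C1,C2]  r_C1² − 40r_C1 + 1591/4 = 0  ⇒  r_C1 = 37/2 or 43/2
2. given r_C1 > 113/6: keep 43/2

43/2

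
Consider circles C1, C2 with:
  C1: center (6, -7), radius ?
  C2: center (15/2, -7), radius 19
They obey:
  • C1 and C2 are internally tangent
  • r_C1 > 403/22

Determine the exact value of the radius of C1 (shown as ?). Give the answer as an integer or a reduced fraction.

1. [int C1,C2]  r_C1² − 38r_C1 + 1435/4 = 0  ⇒  r_C1 = 35/2 or 41/2
2. given r_C1 > 403/22: keep 41/2

41/2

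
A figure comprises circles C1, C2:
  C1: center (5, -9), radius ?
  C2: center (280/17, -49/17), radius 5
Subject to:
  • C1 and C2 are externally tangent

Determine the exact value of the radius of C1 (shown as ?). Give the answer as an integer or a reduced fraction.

1. [ext C1·C2]  r_C1² + 10r_C1 − 144 = 0  ⇒  r_C1 = 8 (r>0 drops 1)

8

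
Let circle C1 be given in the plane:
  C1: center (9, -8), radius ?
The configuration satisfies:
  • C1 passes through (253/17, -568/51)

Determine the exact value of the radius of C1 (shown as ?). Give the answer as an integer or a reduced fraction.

1. [C1∋P]  r_C1² − 400/9 = 0  ⇒  r_C1 = 20/3 (r>0 drops 1)

20/3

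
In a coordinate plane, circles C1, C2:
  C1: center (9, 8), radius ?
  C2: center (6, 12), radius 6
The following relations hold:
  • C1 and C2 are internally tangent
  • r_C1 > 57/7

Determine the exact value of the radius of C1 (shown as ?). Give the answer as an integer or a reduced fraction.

11

1. [int C1,C2]  r_C1² − 12r_C1 + 11 = 0  ⇒  r_C1 = 1 or 11
2. given r_C1 > 57/7: keep 11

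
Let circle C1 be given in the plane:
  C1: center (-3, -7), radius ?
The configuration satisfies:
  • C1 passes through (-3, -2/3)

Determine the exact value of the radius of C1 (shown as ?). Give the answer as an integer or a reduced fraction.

1. [C1∋P]  r_C1² − 361/9 = 0  ⇒  r_C1 = 19/3 (r>0 drops 1)

19/3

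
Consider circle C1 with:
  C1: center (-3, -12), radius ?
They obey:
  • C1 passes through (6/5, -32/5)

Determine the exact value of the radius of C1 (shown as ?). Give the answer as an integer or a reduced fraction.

7

1. [C1∋P]  r_C1² − 49 = 0  ⇒  r_C1 = 7 (r>0 drops 1)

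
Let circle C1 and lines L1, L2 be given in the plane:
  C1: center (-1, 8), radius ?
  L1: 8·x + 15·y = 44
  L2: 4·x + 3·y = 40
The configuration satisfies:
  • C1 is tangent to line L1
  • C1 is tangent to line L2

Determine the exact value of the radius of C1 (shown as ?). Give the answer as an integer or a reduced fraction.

1. [C1‖L1]  r_C1² − 16 = 0  ⇒  r_C1 = 4 (r>0 drops 1)
2. [C1‖L2]  r_C1² − 16 = 0  ⇒  r_C1 = 4 (r>0 drops 1)

4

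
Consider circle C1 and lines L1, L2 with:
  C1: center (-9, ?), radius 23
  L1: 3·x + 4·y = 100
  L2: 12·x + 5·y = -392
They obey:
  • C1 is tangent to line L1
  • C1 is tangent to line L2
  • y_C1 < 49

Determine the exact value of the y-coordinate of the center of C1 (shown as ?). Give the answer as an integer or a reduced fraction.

1. [C1‖L1]  y_C1² − (127/2)y_C1 + 363/2 = 0  ⇒  y_C1 = 3 or 121/2
2. [C1‖L2]  y_C1² + (568/5)y_C1 − 1749/5 = 0  ⇒  y_C1 = -583/5 or 3

3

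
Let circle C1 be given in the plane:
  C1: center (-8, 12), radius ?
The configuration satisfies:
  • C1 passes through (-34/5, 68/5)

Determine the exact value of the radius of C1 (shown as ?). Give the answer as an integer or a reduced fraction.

1. [C1∋P]  r_C1² − 4 = 0  ⇒  r_C1 = 2 (r>0 drops 1)

2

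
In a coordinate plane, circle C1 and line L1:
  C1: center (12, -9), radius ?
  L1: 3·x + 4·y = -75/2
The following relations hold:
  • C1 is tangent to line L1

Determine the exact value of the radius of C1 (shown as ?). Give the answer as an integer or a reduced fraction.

15/2

1. [C1‖L1]  r_C1² − 225/4 = 0  ⇒  r_C1 = 15/2 (r>0 drops 1)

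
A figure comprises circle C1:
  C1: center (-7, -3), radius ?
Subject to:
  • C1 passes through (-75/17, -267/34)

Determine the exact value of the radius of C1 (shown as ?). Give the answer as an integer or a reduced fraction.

1. [C1∋P]  r_C1² − 121/4 = 0  ⇒  r_C1 = 11/2 (r>0 drops 1)

11/2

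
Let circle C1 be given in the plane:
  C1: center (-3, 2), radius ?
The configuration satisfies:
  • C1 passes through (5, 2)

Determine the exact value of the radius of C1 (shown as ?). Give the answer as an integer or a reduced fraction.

8

1. [C1∋P]  r_C1² − 64 = 0  ⇒  r_C1 = 8 (r>0 drops 1)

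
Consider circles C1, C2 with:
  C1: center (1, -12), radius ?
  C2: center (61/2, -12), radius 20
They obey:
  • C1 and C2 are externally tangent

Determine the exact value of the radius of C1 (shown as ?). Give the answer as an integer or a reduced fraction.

19/2

1. [ext C1·C2]  r_C1² + 40r_C1 − 1881/4 = 0  ⇒  r_C1 = 19/2 (r>0 drops 1)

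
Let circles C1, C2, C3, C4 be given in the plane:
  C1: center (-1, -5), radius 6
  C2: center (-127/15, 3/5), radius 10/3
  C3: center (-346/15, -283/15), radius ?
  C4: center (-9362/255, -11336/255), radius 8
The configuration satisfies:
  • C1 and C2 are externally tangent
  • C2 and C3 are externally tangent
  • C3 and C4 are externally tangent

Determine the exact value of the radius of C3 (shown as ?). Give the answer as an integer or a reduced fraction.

21

1. [ext C2·C3]  r_C3² + (20/3)r_C3 − 581 = 0  ⇒  r_C3 = 21 (r>0 drops 1)
2. [ext C3·C4]  r_C3² + 16r_C3 − 777 = 0  ⇒  r_C3 = 21 (r>0 drops 1)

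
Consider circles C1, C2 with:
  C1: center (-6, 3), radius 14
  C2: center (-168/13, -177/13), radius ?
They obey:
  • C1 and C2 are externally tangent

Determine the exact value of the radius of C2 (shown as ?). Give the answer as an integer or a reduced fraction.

1. [ext C1·C2]  r_C2² + 28r_C2 − 128 = 0  ⇒  r_C2 = 4 (r>0 drops 1)

4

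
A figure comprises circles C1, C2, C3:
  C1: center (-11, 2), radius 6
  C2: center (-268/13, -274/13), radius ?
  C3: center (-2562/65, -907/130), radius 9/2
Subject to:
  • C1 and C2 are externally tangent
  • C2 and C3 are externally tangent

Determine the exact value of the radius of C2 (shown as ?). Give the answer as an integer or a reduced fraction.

19

1. [ext C1·C2]  r_C2² + 12r_C2 − 589 = 0  ⇒  r_C2 = 19 (r>0 drops 1)
2. [ext C2·C3]  r_C2² + 9r_C2 − 532 = 0  ⇒  r_C2 = 19 (r>0 drops 1)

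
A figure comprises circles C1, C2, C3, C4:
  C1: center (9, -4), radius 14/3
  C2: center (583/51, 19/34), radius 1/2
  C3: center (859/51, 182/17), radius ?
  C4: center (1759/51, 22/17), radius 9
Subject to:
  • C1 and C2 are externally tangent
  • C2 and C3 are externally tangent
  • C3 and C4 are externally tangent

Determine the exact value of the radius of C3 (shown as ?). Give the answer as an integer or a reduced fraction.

1. [ext C2·C3]  r_C3² + 1r_C3 − 132 = 0  ⇒  r_C3 = 11 (r>0 drops 1)
2. [ext C3·C4]  r_C3² + 18r_C3 − 319 = 0  ⇒  r_C3 = 11 (r>0 drops 1)

11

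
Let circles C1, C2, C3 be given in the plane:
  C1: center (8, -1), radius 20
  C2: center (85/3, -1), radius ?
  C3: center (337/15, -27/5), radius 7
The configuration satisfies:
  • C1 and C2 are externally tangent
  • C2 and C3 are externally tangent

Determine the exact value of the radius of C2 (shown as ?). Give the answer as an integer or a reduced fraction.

1/3

1. [ext C1·C2]  r_C2² + 40r_C2 − 121/9 = 0  ⇒  r_C2 = 1/3 (r>0 drops 1)
2. [ext C2·C3]  r_C2² + 14r_C2 − 43/9 = 0  ⇒  r_C2 = 1/3 (r>0 drops 1)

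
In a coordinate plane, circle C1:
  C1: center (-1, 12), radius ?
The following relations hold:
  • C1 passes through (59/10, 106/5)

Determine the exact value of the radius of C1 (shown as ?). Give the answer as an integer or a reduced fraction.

23/2

1. [C1∋P]  r_C1² − 529/4 = 0  ⇒  r_C1 = 23/2 (r>0 drops 1)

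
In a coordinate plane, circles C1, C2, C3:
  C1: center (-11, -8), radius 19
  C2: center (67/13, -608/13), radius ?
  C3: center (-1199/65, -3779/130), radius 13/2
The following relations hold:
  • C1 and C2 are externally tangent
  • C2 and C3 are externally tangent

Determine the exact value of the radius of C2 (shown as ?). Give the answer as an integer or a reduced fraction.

23

1. [ext C1·C2]  r_C2² + 38r_C2 − 1403 = 0  ⇒  r_C2 = 23 (r>0 drops 1)
2. [ext C2·C3]  r_C2² + 13r_C2 − 828 = 0  ⇒  r_C2 = 23 (r>0 drops 1)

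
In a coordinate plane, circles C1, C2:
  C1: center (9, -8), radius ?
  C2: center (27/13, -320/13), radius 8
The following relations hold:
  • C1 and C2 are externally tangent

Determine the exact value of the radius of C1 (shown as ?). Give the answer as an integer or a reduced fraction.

1. [ext C1·C2]  r_C1² + 16r_C1 − 260 = 0  ⇒  r_C1 = 10 (r>0 drops 1)

10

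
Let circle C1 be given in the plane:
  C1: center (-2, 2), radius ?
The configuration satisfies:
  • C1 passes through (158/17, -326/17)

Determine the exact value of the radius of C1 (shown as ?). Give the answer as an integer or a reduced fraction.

1. [C1∋P]  r_C1² − 576 = 0  ⇒  r_C1 = 24 (r>0 drops 1)

24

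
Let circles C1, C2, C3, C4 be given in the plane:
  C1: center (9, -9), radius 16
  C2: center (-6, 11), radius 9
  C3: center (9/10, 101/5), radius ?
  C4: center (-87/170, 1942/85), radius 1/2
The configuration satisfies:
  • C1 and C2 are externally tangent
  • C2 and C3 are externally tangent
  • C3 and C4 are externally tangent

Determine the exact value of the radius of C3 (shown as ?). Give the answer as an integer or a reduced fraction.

1. [ext C2·C3]  r_C3² + 18r_C3 − 205/4 = 0  ⇒  r_C3 = 5/2 (r>0 drops 1)
2. [ext C3·C4]  r_C3² + 1r_C3 − 35/4 = 0  ⇒  r_C3 = 5/2 (r>0 drops 1)

5/2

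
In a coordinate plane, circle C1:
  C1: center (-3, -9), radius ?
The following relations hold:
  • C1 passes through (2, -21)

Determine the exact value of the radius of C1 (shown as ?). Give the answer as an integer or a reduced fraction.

1. [C1∋P]  r_C1² − 169 = 0  ⇒  r_C1 = 13 (r>0 drops 1)

13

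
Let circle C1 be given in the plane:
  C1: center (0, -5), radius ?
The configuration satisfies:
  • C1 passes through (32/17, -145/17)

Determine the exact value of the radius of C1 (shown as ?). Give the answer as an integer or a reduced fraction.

4

1. [C1∋P]  r_C1² − 16 = 0  ⇒  r_C1 = 4 (r>0 drops 1)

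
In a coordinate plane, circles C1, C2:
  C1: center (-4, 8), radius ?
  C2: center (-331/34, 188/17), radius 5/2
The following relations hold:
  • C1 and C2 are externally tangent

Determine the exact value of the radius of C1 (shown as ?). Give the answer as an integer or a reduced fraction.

4

1. [ext C1·C2]  r_C1² + 5r_C1 − 36 = 0  ⇒  r_C1 = 4 (r>0 drops 1)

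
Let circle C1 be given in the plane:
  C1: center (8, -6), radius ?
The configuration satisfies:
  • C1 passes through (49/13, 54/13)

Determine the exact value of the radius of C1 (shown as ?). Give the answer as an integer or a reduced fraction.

1. [C1∋P]  r_C1² − 121 = 0  ⇒  r_C1 = 11 (r>0 drops 1)

11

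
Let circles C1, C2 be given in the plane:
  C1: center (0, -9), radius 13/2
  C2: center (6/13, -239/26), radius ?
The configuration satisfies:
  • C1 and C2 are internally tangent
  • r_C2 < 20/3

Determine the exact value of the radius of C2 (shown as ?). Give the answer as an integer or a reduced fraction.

6

1. [int C1,C2]  r_C2² − 13r_C2 + 42 = 0  ⇒  r_C2 = 6 or 7
2. given r_C2 < 20/3: keep 6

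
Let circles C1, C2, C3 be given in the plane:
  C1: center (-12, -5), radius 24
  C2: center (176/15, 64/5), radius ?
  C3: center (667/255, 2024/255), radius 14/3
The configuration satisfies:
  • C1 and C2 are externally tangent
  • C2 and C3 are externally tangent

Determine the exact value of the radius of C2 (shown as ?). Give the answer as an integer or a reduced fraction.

17/3

1. [ext C1·C2]  r_C2² + 48r_C2 − 2737/9 = 0  ⇒  r_C2 = 17/3 (r>0 drops 1)
2. [ext C2·C3]  r_C2² + (28/3)r_C2 − 85 = 0  ⇒  r_C2 = 17/3 (r>0 drops 1)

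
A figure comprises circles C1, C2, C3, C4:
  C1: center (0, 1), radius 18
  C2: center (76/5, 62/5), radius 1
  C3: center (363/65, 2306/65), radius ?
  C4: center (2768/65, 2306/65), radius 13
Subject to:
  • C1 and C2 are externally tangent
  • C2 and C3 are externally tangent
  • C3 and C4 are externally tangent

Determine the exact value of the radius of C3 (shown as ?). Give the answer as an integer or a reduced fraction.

1. [ext C2·C3]  r_C3² + 2r_C3 − 624 = 0  ⇒  r_C3 = 24 (r>0 drops 1)
2. [ext C3·C4]  r_C3² + 26r_C3 − 1200 = 0  ⇒  r_C3 = 24 (r>0 drops 1)

24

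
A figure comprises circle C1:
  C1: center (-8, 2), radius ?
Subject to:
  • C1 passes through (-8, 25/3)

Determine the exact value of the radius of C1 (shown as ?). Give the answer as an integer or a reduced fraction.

1. [C1∋P]  r_C1² − 361/9 = 0  ⇒  r_C1 = 19/3 (r>0 drops 1)

19/3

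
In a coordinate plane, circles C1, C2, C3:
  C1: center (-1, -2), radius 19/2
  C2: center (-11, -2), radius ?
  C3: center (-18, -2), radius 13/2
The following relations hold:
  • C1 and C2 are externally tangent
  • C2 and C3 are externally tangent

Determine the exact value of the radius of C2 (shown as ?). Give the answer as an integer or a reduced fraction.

1/2

1. [ext C1·C2]  r_C2² + 19r_C2 − 39/4 = 0  ⇒  r_C2 = 1/2 (r>0 drops 1)
2. [ext C2·C3]  r_C2² + 13r_C2 − 27/4 = 0  ⇒  r_C2 = 1/2 (r>0 drops 1)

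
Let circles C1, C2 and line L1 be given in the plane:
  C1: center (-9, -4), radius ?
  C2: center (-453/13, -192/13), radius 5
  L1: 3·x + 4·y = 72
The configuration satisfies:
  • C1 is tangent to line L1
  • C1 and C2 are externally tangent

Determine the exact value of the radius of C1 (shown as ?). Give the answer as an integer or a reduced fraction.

23

1. [C1‖L1]  r_C1² − 529 = 0  ⇒  r_C1 = 23 (r>0 drops 1)
2. [ext C1·C2]  r_C1² + 10r_C1 − 759 = 0  ⇒  r_C1 = 23 (r>0 drops 1)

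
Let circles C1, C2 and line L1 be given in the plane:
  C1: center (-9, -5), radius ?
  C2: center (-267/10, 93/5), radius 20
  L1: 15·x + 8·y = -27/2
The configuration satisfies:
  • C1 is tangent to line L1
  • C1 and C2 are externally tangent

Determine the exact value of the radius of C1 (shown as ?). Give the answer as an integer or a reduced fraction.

1. [C1‖L1]  r_C1² − 361/4 = 0  ⇒  r_C1 = 19/2 (r>0 drops 1)
2. [ext C1·C2]  r_C1² + 40r_C1 − 1881/4 = 0  ⇒  r_C1 = 19/2 (r>0 drops 1)

19/2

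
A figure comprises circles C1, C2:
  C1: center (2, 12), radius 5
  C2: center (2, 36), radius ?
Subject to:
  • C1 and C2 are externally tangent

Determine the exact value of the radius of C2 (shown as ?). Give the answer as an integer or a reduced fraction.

19

1. [ext C1·C2]  r_C2² + 10r_C2 − 551 = 0  ⇒  r_C2 = 19 (r>0 drops 1)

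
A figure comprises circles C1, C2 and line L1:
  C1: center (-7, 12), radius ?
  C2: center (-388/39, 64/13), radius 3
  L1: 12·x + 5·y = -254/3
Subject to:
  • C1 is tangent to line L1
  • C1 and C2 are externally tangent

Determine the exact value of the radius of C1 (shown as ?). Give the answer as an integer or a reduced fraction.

14/3

1. [C1‖L1]  r_C1² − 196/9 = 0  ⇒  r_C1 = 14/3 (r>0 drops 1)
2. [ext C1·C2]  r_C1² + 6r_C1 − 448/9 = 0  ⇒  r_C1 = 14/3 (r>0 drops 1)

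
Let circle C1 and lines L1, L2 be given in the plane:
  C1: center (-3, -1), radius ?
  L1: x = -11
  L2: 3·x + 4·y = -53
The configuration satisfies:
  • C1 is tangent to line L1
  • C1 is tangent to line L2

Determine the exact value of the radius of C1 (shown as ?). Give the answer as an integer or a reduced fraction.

8

1. [C1‖L1]  r_C1² − 64 = 0  ⇒  r_C1 = 8 (r>0 drops 1)
2. [C1‖L2]  r_C1² − 64 = 0  ⇒  r_C1 = 8 (r>0 drops 1)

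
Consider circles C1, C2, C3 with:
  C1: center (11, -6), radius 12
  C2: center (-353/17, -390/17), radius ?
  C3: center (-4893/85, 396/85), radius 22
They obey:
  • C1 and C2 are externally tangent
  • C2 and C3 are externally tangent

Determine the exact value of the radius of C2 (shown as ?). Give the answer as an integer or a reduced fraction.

1. [ext C1·C2]  r_C2² + 24r_C2 − 1152 = 0  ⇒  r_C2 = 24 (r>0 drops 1)
2. [ext C2·C3]  r_C2² + 44r_C2 − 1632 = 0  ⇒  r_C2 = 24 (r>0 drops 1)

24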